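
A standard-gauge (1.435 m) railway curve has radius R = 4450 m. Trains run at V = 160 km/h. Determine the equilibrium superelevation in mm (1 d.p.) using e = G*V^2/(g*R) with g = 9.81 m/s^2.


Convert speed: V = 160 / 3.6 = 44.4444 m/s
Apply formula: e = 1.435 * 44.4444^2 / (9.81 * 4450)
e = 1.435 * 1975.3086 / 43654.5
e = 0.064932 m = 64.9 mm

64.9


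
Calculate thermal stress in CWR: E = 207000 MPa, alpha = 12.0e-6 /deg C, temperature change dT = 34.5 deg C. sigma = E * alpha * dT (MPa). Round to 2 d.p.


sigma = E * alpha * dT
sigma = 207000 * 12.0e-6 * 34.5
sigma = 2.484 * 34.5
sigma = 85.70 MPa

85.70


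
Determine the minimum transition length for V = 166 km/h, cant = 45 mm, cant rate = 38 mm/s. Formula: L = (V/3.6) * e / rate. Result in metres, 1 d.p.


Convert speed: V = 166 / 3.6 = 46.1111 m/s
L = 46.1111 * 45 / 38
L = 2075.0 / 38
L = 54.6 m

54.6


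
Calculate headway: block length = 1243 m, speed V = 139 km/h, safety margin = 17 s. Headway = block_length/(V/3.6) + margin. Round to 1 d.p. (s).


V = 139 / 3.6 = 38.6111 m/s
Block traversal time = 1243 / 38.6111 = 32.1928 s
Headway = 32.1928 + 17
Headway = 49.2 s

49.2


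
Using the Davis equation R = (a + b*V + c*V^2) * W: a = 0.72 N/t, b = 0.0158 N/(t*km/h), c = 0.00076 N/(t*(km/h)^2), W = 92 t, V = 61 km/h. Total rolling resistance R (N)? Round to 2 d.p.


b*V = 0.0158 * 61 = 0.9638
c*V^2 = 0.00076 * 3721 = 2.82796
R_per_t = 0.72 + 0.9638 + 2.82796 = 4.51176 N/t
R_total = 4.51176 * 92 = 415.08 N

415.08


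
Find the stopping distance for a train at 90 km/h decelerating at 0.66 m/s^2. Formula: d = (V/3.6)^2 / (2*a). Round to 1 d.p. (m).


Convert speed: V = 90 / 3.6 = 25.0 m/s
V^2 = 625.0
d = 625.0 / (2 * 0.66)
d = 625.0 / 1.32
d = 473.5 m

473.5


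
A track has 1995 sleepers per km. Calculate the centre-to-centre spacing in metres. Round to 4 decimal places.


Spacing = 1000 m / number of sleepers
Spacing = 1000 / 1995
Spacing = 0.5013 m

0.5013


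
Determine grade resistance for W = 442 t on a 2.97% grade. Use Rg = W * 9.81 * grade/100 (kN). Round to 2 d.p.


Rg = W * 9.81 * grade / 100
Rg = 442 * 9.81 * 2.97 / 100
Rg = 4336.02 * 0.0297
Rg = 128.78 kN

128.78


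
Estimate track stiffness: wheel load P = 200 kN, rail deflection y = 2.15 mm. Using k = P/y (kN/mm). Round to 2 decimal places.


Track stiffness k = P / y
k = 200 / 2.15
k = 93.02 kN/mm

93.02


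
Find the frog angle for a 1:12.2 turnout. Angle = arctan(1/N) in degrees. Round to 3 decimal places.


1/N = 1/12.2 = 0.081967
angle = arctan(0.081967) = 0.081784 rad
angle = 0.081784 * 180/pi = 4.686 degrees

4.686


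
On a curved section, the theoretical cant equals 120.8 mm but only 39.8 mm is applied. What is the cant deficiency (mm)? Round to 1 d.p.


Cant deficiency = equilibrium cant - actual cant
CD = 120.8 - 39.8
CD = 81.0 mm

81.0


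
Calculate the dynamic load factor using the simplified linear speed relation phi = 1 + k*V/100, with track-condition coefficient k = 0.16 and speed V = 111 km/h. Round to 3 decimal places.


phi = 1 + k * V / 100
phi = 1 + 0.16 * 111 / 100
phi = 1 + 0.1776
phi = 1.178

1.178


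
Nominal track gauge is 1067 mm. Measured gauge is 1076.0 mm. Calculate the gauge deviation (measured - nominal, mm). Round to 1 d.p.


Deviation = measured - nominal
Deviation = 1076.0 - 1067
Deviation = 9.0 mm

9.0


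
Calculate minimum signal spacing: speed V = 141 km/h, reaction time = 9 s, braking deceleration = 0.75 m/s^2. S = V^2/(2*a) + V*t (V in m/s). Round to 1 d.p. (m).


V = 141 / 3.6 = 39.1667 m/s
Braking distance = 39.1667^2 / (2*0.75) = 1022.6852 m
Sighting distance = 39.1667 * 9 = 352.5 m
S = 1022.6852 + 352.5 = 1375.2 m

1375.2


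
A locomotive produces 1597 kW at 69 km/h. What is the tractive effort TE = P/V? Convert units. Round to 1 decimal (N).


Convert: P = 1597 kW = 1597000 W
V = 69 / 3.6 = 19.1667 m/s
TE = 1597000 / 19.1667
TE = 83321.7 N

83321.7


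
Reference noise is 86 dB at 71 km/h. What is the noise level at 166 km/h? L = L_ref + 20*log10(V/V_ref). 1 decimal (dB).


V/V_ref = 166 / 71 = 2.338028
log10(2.338028) = 0.36885
20 * 0.36885 = 7.377
L = 86 + 7.377 = 93.4 dB

93.4


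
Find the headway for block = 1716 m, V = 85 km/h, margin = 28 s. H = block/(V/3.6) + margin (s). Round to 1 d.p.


V = 85 / 3.6 = 23.6111 m/s
Block traversal time = 1716 / 23.6111 = 72.6776 s
Headway = 72.6776 + 28
Headway = 100.7 s

100.7


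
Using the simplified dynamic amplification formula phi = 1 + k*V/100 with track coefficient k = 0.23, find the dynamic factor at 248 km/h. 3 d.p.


phi = 1 + k * V / 100
phi = 1 + 0.23 * 248 / 100
phi = 1 + 0.5704
phi = 1.570

1.570


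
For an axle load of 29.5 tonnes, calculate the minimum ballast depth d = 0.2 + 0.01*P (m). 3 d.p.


d = 0.2 + 0.01 * 29.5
d = 0.2 + 0.295
d = 0.495 m

0.495


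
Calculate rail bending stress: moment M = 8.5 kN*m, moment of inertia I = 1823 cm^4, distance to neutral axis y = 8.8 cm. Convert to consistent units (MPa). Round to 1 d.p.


Convert units:
M = 8.5 kN*m = 8500000 N*mm
y = 8.8 cm = 88 mm
I = 1823 cm^4 = 18230000 mm^4
sigma = 8500000 * 88 / 18230000
sigma = 41.0 MPa

41.0


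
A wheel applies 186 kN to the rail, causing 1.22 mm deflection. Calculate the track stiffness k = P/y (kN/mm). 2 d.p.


Track stiffness k = P / y
k = 186 / 1.22
k = 152.46 kN/mm

152.46


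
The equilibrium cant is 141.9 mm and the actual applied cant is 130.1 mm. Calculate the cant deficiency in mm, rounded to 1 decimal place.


Cant deficiency = equilibrium cant - actual cant
CD = 141.9 - 130.1
CD = 11.8 mm

11.8


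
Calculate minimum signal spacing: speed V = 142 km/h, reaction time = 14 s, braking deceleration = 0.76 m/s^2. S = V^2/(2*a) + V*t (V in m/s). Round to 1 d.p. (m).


V = 142 / 3.6 = 39.4444 m/s
Braking distance = 39.4444^2 / (2*0.76) = 1023.5949 m
Sighting distance = 39.4444 * 14 = 552.2222 m
S = 1023.5949 + 552.2222 = 1575.8 m

1575.8


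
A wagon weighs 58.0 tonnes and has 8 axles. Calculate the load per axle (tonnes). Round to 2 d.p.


Load per axle = total weight / number of axles
Load = 58.0 / 8
Load = 7.25 tonnes

7.25


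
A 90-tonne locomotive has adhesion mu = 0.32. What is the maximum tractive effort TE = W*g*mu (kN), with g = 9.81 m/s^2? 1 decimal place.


TE_max = W * g * mu
TE_max = 90 * 9.81 * 0.32
TE_max = 882.9 * 0.32
TE_max = 282.5 kN

282.5


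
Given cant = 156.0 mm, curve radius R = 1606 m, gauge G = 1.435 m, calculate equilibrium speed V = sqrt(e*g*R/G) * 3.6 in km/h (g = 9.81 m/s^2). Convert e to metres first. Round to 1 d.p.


Convert cant: e = 156.0 mm = 0.1560 m
V_ms = sqrt(0.1560 * 9.81 * 1606 / 1.435)
V_ms = sqrt(1712.723456) = 41.3851 m/s
V = 41.3851 * 3.6 = 149.0 km/h

149.0


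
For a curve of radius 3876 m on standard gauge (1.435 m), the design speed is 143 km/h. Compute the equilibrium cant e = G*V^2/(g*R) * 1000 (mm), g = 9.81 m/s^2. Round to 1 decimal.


Convert speed: V = 143 / 3.6 = 39.7222 m/s
Apply formula: e = 1.435 * 39.7222^2 / (9.81 * 3876)
e = 1.435 * 1577.8549 / 38023.56
e = 0.059548 m = 59.5 mm

59.5


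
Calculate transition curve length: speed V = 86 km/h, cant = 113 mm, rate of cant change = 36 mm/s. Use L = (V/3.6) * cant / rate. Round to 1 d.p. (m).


Convert speed: V = 86 / 3.6 = 23.8889 m/s
L = 23.8889 * 113 / 36
L = 2699.4444 / 36
L = 75.0 m

75.0


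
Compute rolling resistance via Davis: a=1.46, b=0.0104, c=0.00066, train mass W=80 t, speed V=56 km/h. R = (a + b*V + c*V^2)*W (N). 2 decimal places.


b*V = 0.0104 * 56 = 0.5824
c*V^2 = 0.00066 * 3136 = 2.06976
R_per_t = 1.46 + 0.5824 + 2.06976 = 4.11216 N/t
R_total = 4.11216 * 80 = 328.97 N

328.97


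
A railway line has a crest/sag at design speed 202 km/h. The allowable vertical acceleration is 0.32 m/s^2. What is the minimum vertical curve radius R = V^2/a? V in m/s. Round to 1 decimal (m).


Convert speed: V = 202 / 3.6 = 56.1111 m/s
V^2 = 3148.4568 m^2/s^2
R_v = 3148.4568 / 0.32
R_v = 9838.9 m

9838.9


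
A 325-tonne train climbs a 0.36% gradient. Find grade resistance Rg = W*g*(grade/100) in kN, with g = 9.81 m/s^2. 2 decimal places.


Rg = W * 9.81 * grade / 100
Rg = 325 * 9.81 * 0.36 / 100
Rg = 3188.25 * 0.0036
Rg = 11.48 kN

11.48


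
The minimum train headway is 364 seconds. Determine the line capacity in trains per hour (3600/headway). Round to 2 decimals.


Capacity = 3600 / headway
Capacity = 3600 / 364
Capacity = 9.89 trains/hour

9.89


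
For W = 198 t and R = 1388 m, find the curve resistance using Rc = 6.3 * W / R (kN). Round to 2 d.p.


Rc = 6.3 * W / R
Rc = 6.3 * 198 / 1388
Rc = 1247.4 / 1388
Rc = 0.90 kN

0.90


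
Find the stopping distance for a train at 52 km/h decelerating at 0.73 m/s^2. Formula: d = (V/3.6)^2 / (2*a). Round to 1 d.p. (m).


Convert speed: V = 52 / 3.6 = 14.4444 m/s
V^2 = 208.642
d = 208.642 / (2 * 0.73)
d = 208.642 / 1.46
d = 142.9 m

142.9


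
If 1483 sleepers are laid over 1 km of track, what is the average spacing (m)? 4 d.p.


Spacing = 1000 m / number of sleepers
Spacing = 1000 / 1483
Spacing = 0.6743 m

0.6743


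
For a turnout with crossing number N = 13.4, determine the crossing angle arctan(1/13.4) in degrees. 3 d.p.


1/N = 1/13.4 = 0.074627
angle = arctan(0.074627) = 0.074489 rad
angle = 0.074489 * 180/pi = 4.268 degrees

4.268


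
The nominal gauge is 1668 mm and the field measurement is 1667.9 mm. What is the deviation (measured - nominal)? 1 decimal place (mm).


Deviation = measured - nominal
Deviation = 1667.9 - 1668
Deviation = -0.1 mm

-0.1


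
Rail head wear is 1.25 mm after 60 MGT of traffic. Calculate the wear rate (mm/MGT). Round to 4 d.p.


Wear rate = total wear / cumulative tonnage
Rate = 1.25 / 60
Rate = 0.0208 mm/MGT

0.0208


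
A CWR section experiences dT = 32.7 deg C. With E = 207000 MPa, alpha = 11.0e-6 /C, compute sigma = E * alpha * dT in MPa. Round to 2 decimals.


sigma = E * alpha * dT
sigma = 207000 * 11.0e-6 * 32.7
sigma = 2.277 * 32.7
sigma = 74.46 MPa

74.46


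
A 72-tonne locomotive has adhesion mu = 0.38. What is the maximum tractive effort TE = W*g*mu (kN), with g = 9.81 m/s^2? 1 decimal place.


TE_max = W * g * mu
TE_max = 72 * 9.81 * 0.38
TE_max = 706.32 * 0.38
TE_max = 268.4 kN

268.4


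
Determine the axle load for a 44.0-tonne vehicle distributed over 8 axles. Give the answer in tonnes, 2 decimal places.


Load per axle = total weight / number of axles
Load = 44.0 / 8
Load = 5.50 tonnes

5.50


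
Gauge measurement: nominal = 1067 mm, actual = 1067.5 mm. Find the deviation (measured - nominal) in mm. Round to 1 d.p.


Deviation = measured - nominal
Deviation = 1067.5 - 1067
Deviation = 0.5 mm

0.5


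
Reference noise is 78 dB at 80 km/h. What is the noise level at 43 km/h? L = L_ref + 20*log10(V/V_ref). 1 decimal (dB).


V/V_ref = 43 / 80 = 0.5375
log10(0.5375) = -0.269622
20 * -0.269622 = -5.3924
L = 78 + -5.3924 = 72.6 dB

72.6


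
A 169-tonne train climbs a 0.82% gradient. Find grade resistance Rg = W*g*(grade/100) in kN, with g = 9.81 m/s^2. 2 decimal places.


Rg = W * 9.81 * grade / 100
Rg = 169 * 9.81 * 0.82 / 100
Rg = 1657.89 * 0.0082
Rg = 13.59 kN

13.59


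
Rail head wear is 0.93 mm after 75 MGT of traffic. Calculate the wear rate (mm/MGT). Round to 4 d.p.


Wear rate = total wear / cumulative tonnage
Rate = 0.93 / 75
Rate = 0.0124 mm/MGT

0.0124


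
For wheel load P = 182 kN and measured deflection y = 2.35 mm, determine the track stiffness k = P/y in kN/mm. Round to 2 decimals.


Track stiffness k = P / y
k = 182 / 2.35
k = 77.45 kN/mm

77.45


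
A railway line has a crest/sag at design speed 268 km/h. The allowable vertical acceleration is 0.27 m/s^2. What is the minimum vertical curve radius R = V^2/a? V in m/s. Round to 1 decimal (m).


Convert speed: V = 268 / 3.6 = 74.4444 m/s
V^2 = 5541.9753 m^2/s^2
R_v = 5541.9753 / 0.27
R_v = 20525.8 m

20525.8


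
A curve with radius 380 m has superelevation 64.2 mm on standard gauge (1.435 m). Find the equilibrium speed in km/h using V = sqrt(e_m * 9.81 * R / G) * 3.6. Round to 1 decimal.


Convert cant: e = 64.2 mm = 0.0642 m
V_ms = sqrt(0.0642 * 9.81 * 380 / 1.435)
V_ms = sqrt(166.776836) = 12.9142 m/s
V = 12.9142 * 3.6 = 46.5 km/h

46.5


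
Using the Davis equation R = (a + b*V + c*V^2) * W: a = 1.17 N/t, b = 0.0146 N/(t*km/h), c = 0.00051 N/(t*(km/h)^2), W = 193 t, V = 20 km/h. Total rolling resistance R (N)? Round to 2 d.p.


b*V = 0.0146 * 20 = 0.292
c*V^2 = 0.00051 * 400 = 0.204
R_per_t = 1.17 + 0.292 + 0.204 = 1.666 N/t
R_total = 1.666 * 193 = 321.54 N

321.54


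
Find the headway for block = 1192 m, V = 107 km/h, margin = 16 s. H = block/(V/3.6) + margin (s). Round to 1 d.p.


V = 107 / 3.6 = 29.7222 m/s
Block traversal time = 1192 / 29.7222 = 40.1047 s
Headway = 40.1047 + 16
Headway = 56.1 s

56.1


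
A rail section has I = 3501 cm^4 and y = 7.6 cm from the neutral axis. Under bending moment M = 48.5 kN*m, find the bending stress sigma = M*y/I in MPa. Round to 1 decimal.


Convert units:
M = 48.5 kN*m = 48500000 N*mm
y = 7.6 cm = 76 mm
I = 3501 cm^4 = 35010000 mm^4
sigma = 48500000 * 76 / 35010000
sigma = 105.3 MPa

105.3


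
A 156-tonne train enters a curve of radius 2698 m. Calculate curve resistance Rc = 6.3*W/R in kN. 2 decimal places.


Rc = 6.3 * W / R
Rc = 6.3 * 156 / 2698
Rc = 982.8 / 2698
Rc = 0.36 kN

0.36


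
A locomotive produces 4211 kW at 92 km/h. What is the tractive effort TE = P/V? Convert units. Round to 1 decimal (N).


Convert: P = 4211 kW = 4211000 W
V = 92 / 3.6 = 25.5556 m/s
TE = 4211000 / 25.5556
TE = 164778.3 N

164778.3


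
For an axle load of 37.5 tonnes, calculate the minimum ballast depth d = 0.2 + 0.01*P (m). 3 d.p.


d = 0.2 + 0.01 * 37.5
d = 0.2 + 0.375
d = 0.575 m

0.575


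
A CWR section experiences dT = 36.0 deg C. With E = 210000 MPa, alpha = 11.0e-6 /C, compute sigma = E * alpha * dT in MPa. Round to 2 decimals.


sigma = E * alpha * dT
sigma = 210000 * 11.0e-6 * 36.0
sigma = 2.31 * 36.0
sigma = 83.16 MPa

83.16


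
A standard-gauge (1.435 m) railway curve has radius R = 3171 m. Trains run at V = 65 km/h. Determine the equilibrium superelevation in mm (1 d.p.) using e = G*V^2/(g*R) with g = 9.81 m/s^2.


Convert speed: V = 65 / 3.6 = 18.0556 m/s
Apply formula: e = 1.435 * 18.0556^2 / (9.81 * 3171)
e = 1.435 * 326.0031 / 31107.51
e = 0.015039 m = 15.0 mm

15.0


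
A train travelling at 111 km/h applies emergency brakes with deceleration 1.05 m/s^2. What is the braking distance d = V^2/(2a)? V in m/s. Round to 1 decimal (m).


Convert speed: V = 111 / 3.6 = 30.8333 m/s
V^2 = 950.6944
d = 950.6944 / (2 * 1.05)
d = 950.6944 / 2.1
d = 452.7 m

452.7


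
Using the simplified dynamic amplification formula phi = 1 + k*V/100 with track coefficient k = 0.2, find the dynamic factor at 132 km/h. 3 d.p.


phi = 1 + k * V / 100
phi = 1 + 0.2 * 132 / 100
phi = 1 + 0.264
phi = 1.264

1.264


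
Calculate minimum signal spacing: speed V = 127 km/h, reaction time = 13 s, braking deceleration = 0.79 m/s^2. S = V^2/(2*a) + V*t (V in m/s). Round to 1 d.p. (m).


V = 127 / 3.6 = 35.2778 m/s
Braking distance = 35.2778^2 / (2*0.79) = 787.6719 m
Sighting distance = 35.2778 * 13 = 458.6111 m
S = 787.6719 + 458.6111 = 1246.3 m

1246.3


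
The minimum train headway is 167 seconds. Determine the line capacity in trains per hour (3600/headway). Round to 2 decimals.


Capacity = 3600 / headway
Capacity = 3600 / 167
Capacity = 21.56 trains/hour

21.56


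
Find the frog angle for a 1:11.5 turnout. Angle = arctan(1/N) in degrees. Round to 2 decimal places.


1/N = 1/11.5 = 0.086957
angle = arctan(0.086957) = 0.086738 rad
angle = 0.086738 * 180/pi = 4.97 degrees

4.97


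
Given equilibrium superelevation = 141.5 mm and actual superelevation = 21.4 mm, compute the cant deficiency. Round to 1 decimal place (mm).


Cant deficiency = equilibrium cant - actual cant
CD = 141.5 - 21.4
CD = 120.1 mm

120.1


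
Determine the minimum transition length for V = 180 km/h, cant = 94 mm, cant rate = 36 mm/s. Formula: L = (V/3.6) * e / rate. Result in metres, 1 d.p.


Convert speed: V = 180 / 3.6 = 50.0 m/s
L = 50.0 * 94 / 36
L = 4700.0 / 36
L = 130.6 m

130.6


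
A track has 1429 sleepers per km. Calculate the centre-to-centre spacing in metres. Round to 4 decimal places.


Spacing = 1000 m / number of sleepers
Spacing = 1000 / 1429
Spacing = 0.6998 m

0.6998


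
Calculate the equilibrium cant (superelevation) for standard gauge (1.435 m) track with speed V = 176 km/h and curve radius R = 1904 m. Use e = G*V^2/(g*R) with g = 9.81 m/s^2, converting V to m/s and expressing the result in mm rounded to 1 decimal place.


Convert speed: V = 176 / 3.6 = 48.8889 m/s
Apply formula: e = 1.435 * 48.8889^2 / (9.81 * 1904)
e = 1.435 * 2390.1235 / 18678.24
e = 0.183627 m = 183.6 mm

183.6


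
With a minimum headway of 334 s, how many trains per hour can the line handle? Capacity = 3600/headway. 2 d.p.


Capacity = 3600 / headway
Capacity = 3600 / 334
Capacity = 10.78 trains/hour

10.78


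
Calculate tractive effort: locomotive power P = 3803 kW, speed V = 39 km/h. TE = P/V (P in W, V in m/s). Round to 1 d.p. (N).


Convert: P = 3803 kW = 3803000 W
V = 39 / 3.6 = 10.8333 m/s
TE = 3803000 / 10.8333
TE = 351046.2 N

351046.2


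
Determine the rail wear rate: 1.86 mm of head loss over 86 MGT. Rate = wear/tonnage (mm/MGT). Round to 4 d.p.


Wear rate = total wear / cumulative tonnage
Rate = 1.86 / 86
Rate = 0.0216 mm/MGT

0.0216


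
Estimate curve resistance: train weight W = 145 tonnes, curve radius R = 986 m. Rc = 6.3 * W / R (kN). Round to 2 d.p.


Rc = 6.3 * W / R
Rc = 6.3 * 145 / 986
Rc = 913.5 / 986
Rc = 0.93 kN

0.93


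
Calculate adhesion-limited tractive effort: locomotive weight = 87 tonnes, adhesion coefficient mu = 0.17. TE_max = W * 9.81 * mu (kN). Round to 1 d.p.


TE_max = W * g * mu
TE_max = 87 * 9.81 * 0.17
TE_max = 853.47 * 0.17
TE_max = 145.1 kN

145.1


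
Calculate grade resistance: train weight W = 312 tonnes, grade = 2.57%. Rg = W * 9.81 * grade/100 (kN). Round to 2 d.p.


Rg = W * 9.81 * grade / 100
Rg = 312 * 9.81 * 2.57 / 100
Rg = 3060.72 * 0.0257
Rg = 78.66 kN

78.66


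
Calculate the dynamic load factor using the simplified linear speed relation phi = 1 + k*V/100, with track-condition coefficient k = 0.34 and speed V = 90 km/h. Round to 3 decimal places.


phi = 1 + k * V / 100
phi = 1 + 0.34 * 90 / 100
phi = 1 + 0.306
phi = 1.306

1.306


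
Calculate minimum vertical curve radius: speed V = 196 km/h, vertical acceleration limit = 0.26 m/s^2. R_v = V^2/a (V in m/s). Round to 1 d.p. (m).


Convert speed: V = 196 / 3.6 = 54.4444 m/s
V^2 = 2964.1975 m^2/s^2
R_v = 2964.1975 / 0.26
R_v = 11400.8 m

11400.8


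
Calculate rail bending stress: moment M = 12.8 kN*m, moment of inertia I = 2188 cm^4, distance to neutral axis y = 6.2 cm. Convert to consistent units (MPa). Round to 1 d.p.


Convert units:
M = 12.8 kN*m = 12800000 N*mm
y = 6.2 cm = 62 mm
I = 2188 cm^4 = 21880000 mm^4
sigma = 12800000 * 62 / 21880000
sigma = 36.3 MPa

36.3


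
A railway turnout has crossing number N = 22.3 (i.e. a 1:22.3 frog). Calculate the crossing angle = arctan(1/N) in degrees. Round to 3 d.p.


1/N = 1/22.3 = 0.044843
angle = arctan(0.044843) = 0.044813 rad
angle = 0.044813 * 180/pi = 2.568 degrees

2.568


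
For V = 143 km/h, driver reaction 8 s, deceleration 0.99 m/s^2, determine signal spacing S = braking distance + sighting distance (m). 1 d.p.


V = 143 / 3.6 = 39.7222 m/s
Braking distance = 39.7222^2 / (2*0.99) = 796.8964 m
Sighting distance = 39.7222 * 8 = 317.7778 m
S = 796.8964 + 317.7778 = 1114.7 m

1114.7


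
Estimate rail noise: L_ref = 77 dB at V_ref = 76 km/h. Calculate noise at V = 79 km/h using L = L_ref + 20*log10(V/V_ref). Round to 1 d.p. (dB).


V/V_ref = 79 / 76 = 1.039474
log10(1.039474) = 0.016813
20 * 0.016813 = 0.3363
L = 77 + 0.3363 = 77.3 dB

77.3


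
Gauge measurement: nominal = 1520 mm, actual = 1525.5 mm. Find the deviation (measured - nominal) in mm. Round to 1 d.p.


Deviation = measured - nominal
Deviation = 1525.5 - 1520
Deviation = 5.5 mm

5.5


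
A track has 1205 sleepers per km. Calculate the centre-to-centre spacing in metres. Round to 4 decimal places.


Spacing = 1000 m / number of sleepers
Spacing = 1000 / 1205
Spacing = 0.8299 m

0.8299


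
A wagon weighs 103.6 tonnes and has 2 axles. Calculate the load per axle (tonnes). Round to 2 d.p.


Load per axle = total weight / number of axles
Load = 103.6 / 2
Load = 51.80 tonnes

51.80


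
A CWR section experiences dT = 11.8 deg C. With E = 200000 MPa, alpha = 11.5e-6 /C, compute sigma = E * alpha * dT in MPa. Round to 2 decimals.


sigma = E * alpha * dT
sigma = 200000 * 11.5e-6 * 11.8
sigma = 2.3 * 11.8
sigma = 27.14 MPa

27.14


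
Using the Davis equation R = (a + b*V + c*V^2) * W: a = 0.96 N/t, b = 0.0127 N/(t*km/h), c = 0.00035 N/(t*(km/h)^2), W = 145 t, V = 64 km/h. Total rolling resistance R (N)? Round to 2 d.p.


b*V = 0.0127 * 64 = 0.8128
c*V^2 = 0.00035 * 4096 = 1.4336
R_per_t = 0.96 + 0.8128 + 1.4336 = 3.2064 N/t
R_total = 3.2064 * 145 = 464.93 N

464.93


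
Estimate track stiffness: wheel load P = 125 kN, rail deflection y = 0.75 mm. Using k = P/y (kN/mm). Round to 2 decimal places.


Track stiffness k = P / y
k = 125 / 0.75
k = 166.67 kN/mm

166.67


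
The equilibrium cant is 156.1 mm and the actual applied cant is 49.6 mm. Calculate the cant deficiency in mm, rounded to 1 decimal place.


Cant deficiency = equilibrium cant - actual cant
CD = 156.1 - 49.6
CD = 106.5 mm

106.5


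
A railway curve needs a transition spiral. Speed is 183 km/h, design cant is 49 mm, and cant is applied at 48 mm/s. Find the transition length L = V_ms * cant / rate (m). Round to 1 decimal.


Convert speed: V = 183 / 3.6 = 50.8333 m/s
L = 50.8333 * 49 / 48
L = 2490.8333 / 48
L = 51.9 m

51.9


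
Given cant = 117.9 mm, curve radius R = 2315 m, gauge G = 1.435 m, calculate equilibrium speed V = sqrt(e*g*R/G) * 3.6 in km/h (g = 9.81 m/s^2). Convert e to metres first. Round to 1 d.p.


Convert cant: e = 117.9 mm = 0.1179 m
V_ms = sqrt(0.1179 * 9.81 * 2315 / 1.435)
V_ms = sqrt(1865.872254) = 43.1957 m/s
V = 43.1957 * 3.6 = 155.5 km/h

155.5


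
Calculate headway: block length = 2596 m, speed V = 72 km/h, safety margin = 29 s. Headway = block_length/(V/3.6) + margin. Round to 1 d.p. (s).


V = 72 / 3.6 = 20.0 m/s
Block traversal time = 2596 / 20.0 = 129.8 s
Headway = 129.8 + 29
Headway = 158.8 s

158.8


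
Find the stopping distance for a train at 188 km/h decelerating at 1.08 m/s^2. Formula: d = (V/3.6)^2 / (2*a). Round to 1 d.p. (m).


Convert speed: V = 188 / 3.6 = 52.2222 m/s
V^2 = 2727.1605
d = 2727.1605 / (2 * 1.08)
d = 2727.1605 / 2.16
d = 1262.6 m

1262.6


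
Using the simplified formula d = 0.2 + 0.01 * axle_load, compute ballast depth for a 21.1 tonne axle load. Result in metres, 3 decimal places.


d = 0.2 + 0.01 * 21.1
d = 0.2 + 0.211
d = 0.411 m

0.411


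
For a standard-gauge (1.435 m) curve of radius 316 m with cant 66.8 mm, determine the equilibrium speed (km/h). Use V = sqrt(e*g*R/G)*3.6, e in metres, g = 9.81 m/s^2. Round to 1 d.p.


Convert cant: e = 66.8 mm = 0.0668 m
V_ms = sqrt(0.0668 * 9.81 * 316 / 1.435)
V_ms = sqrt(144.304758) = 12.0127 m/s
V = 12.0127 * 3.6 = 43.2 km/h

43.2


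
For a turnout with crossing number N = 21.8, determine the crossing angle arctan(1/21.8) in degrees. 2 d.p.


1/N = 1/21.8 = 0.045872
angle = arctan(0.045872) = 0.045839 rad
angle = 0.045839 * 180/pi = 2.63 degrees

2.63


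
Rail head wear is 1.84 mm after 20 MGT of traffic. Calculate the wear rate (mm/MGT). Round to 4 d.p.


Wear rate = total wear / cumulative tonnage
Rate = 1.84 / 20
Rate = 0.0920 mm/MGT

0.0920


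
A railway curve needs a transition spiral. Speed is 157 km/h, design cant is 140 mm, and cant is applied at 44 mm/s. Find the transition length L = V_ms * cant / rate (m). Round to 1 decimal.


Convert speed: V = 157 / 3.6 = 43.6111 m/s
L = 43.6111 * 140 / 44
L = 6105.5556 / 44
L = 138.8 m

138.8


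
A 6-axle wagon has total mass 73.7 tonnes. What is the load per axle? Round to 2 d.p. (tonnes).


Load per axle = total weight / number of axles
Load = 73.7 / 6
Load = 12.28 tonnes

12.28


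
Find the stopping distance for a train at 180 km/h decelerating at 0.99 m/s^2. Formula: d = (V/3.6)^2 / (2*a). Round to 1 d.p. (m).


Convert speed: V = 180 / 3.6 = 50.0 m/s
V^2 = 2500.0
d = 2500.0 / (2 * 0.99)
d = 2500.0 / 1.98
d = 1262.6 m

1262.6


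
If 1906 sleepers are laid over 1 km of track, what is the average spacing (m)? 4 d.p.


Spacing = 1000 m / number of sleepers
Spacing = 1000 / 1906
Spacing = 0.5247 m

0.5247


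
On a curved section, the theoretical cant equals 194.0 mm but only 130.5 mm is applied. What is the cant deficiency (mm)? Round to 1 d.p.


Cant deficiency = equilibrium cant - actual cant
CD = 194.0 - 130.5
CD = 63.5 mm

63.5


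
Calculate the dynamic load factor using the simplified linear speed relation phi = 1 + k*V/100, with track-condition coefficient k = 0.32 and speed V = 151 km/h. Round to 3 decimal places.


phi = 1 + k * V / 100
phi = 1 + 0.32 * 151 / 100
phi = 1 + 0.4832
phi = 1.483

1.483


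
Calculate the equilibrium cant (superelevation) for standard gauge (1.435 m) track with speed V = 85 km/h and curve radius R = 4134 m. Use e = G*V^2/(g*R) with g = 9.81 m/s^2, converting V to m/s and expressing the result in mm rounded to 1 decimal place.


Convert speed: V = 85 / 3.6 = 23.6111 m/s
Apply formula: e = 1.435 * 23.6111^2 / (9.81 * 4134)
e = 1.435 * 557.4846 / 40554.54
e = 0.019726 m = 19.7 mm

19.7


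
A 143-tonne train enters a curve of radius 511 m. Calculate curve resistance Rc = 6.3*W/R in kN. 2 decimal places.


Rc = 6.3 * W / R
Rc = 6.3 * 143 / 511
Rc = 900.9 / 511
Rc = 1.76 kN

1.76


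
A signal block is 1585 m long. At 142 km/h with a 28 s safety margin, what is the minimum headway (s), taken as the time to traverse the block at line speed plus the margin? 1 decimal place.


V = 142 / 3.6 = 39.4444 m/s
Block traversal time = 1585 / 39.4444 = 40.1831 s
Headway = 40.1831 + 28
Headway = 68.2 s

68.2


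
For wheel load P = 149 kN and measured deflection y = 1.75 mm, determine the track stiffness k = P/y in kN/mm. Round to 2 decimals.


Track stiffness k = P / y
k = 149 / 1.75
k = 85.14 kN/mm

85.14


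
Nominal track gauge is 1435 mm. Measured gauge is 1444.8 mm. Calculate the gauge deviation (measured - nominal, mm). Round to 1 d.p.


Deviation = measured - nominal
Deviation = 1444.8 - 1435
Deviation = 9.8 mm

9.8


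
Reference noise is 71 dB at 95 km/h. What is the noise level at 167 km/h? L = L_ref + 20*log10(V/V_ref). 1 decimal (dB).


V/V_ref = 167 / 95 = 1.757895
log10(1.757895) = 0.244993
20 * 0.244993 = 4.8999
L = 71 + 4.8999 = 75.9 dB

75.9


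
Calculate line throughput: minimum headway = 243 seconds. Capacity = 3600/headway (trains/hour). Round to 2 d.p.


Capacity = 3600 / headway
Capacity = 3600 / 243
Capacity = 14.81 trains/hour

14.81


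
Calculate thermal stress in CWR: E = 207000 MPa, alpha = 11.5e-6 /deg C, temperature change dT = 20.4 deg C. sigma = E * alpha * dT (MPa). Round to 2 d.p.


sigma = E * alpha * dT
sigma = 207000 * 11.5e-6 * 20.4
sigma = 2.3805 * 20.4
sigma = 48.56 MPa

48.56


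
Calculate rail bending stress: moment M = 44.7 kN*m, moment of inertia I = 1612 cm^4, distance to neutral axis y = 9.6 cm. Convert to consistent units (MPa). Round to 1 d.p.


Convert units:
M = 44.7 kN*m = 44700000 N*mm
y = 9.6 cm = 96 mm
I = 1612 cm^4 = 16120000 mm^4
sigma = 44700000 * 96 / 16120000
sigma = 266.2 MPa

266.2


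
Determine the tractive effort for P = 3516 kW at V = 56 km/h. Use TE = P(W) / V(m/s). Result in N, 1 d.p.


Convert: P = 3516 kW = 3516000 W
V = 56 / 3.6 = 15.5556 m/s
TE = 3516000 / 15.5556
TE = 226028.6 N

226028.6


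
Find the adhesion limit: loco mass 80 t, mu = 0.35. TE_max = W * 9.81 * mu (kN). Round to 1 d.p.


TE_max = W * g * mu
TE_max = 80 * 9.81 * 0.35
TE_max = 784.8 * 0.35
TE_max = 274.7 kN

274.7


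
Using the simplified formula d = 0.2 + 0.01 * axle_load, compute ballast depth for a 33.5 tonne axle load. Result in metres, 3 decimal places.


d = 0.2 + 0.01 * 33.5
d = 0.2 + 0.335
d = 0.535 m

0.535


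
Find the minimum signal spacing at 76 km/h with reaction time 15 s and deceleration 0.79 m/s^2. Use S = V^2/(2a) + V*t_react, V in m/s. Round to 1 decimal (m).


V = 76 / 3.6 = 21.1111 m/s
Braking distance = 21.1111^2 / (2*0.79) = 282.0753 m
Sighting distance = 21.1111 * 15 = 316.6667 m
S = 282.0753 + 316.6667 = 598.7 m

598.7


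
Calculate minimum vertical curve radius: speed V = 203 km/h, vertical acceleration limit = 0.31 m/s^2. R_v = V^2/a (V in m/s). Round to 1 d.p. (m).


Convert speed: V = 203 / 3.6 = 56.3889 m/s
V^2 = 3179.7068 m^2/s^2
R_v = 3179.7068 / 0.31
R_v = 10257.1 m

10257.1


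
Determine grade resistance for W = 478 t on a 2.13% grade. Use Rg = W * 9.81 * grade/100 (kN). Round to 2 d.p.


Rg = W * 9.81 * grade / 100
Rg = 478 * 9.81 * 2.13 / 100
Rg = 4689.18 * 0.0213
Rg = 99.88 kN

99.88


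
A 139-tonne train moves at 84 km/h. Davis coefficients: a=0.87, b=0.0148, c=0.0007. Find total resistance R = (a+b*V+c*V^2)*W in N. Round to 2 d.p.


b*V = 0.0148 * 84 = 1.2432
c*V^2 = 0.0007 * 7056 = 4.9392
R_per_t = 0.87 + 1.2432 + 4.9392 = 7.0524 N/t
R_total = 7.0524 * 139 = 980.28 N

980.28


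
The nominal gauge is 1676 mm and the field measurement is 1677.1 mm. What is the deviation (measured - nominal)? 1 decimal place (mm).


Deviation = measured - nominal
Deviation = 1677.1 - 1676
Deviation = 1.1 mm

1.1


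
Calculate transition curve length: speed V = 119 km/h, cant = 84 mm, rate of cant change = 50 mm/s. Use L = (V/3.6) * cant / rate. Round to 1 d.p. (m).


Convert speed: V = 119 / 3.6 = 33.0556 m/s
L = 33.0556 * 84 / 50
L = 2776.6667 / 50
L = 55.5 m

55.5


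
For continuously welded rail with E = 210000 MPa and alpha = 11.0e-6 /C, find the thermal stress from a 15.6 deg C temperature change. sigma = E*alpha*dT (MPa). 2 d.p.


sigma = E * alpha * dT
sigma = 210000 * 11.0e-6 * 15.6
sigma = 2.31 * 15.6
sigma = 36.04 MPa

36.04


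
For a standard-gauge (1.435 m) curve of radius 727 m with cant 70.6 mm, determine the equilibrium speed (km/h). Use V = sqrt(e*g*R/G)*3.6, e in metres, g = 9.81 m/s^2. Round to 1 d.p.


Convert cant: e = 70.6 mm = 0.0706 m
V_ms = sqrt(0.0706 * 9.81 * 727 / 1.435)
V_ms = sqrt(350.878064) = 18.7317 m/s
V = 18.7317 * 3.6 = 67.4 km/h

67.4


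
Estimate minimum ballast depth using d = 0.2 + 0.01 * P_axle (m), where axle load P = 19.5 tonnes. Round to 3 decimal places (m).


d = 0.2 + 0.01 * 19.5
d = 0.2 + 0.195
d = 0.395 m

0.395


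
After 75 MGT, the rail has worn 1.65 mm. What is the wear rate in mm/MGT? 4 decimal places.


Wear rate = total wear / cumulative tonnage
Rate = 1.65 / 75
Rate = 0.0220 mm/MGT

0.0220


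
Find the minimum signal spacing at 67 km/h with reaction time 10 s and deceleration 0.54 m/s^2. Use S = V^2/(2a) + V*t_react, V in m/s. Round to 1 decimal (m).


V = 67 / 3.6 = 18.6111 m/s
Braking distance = 18.6111^2 / (2*0.54) = 320.7162 m
Sighting distance = 18.6111 * 10 = 186.1111 m
S = 320.7162 + 186.1111 = 506.8 m

506.8


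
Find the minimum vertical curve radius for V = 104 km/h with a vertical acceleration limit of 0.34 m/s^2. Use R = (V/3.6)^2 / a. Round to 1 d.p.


Convert speed: V = 104 / 3.6 = 28.8889 m/s
V^2 = 834.5679 m^2/s^2
R_v = 834.5679 / 0.34
R_v = 2454.6 m

2454.6


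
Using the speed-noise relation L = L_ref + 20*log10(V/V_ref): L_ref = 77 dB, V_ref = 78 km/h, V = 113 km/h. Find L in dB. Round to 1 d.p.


V/V_ref = 113 / 78 = 1.448718
log10(1.448718) = 0.160984
20 * 0.160984 = 3.2197
L = 77 + 3.2197 = 80.2 dB

80.2


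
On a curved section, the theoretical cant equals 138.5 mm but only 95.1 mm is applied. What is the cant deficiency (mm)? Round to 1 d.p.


Cant deficiency = equilibrium cant - actual cant
CD = 138.5 - 95.1
CD = 43.4 mm

43.4


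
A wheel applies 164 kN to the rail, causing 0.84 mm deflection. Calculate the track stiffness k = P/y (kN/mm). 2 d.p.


Track stiffness k = P / y
k = 164 / 0.84
k = 195.24 kN/mm

195.24


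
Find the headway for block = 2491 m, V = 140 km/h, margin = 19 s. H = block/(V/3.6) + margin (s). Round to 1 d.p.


V = 140 / 3.6 = 38.8889 m/s
Block traversal time = 2491 / 38.8889 = 64.0543 s
Headway = 64.0543 + 19
Headway = 83.1 s

83.1


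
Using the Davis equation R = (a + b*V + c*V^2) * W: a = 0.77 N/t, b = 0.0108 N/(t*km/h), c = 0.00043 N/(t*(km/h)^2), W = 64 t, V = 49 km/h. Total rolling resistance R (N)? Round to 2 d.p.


b*V = 0.0108 * 49 = 0.5292
c*V^2 = 0.00043 * 2401 = 1.03243
R_per_t = 0.77 + 0.5292 + 1.03243 = 2.33163 N/t
R_total = 2.33163 * 64 = 149.22 N

149.22


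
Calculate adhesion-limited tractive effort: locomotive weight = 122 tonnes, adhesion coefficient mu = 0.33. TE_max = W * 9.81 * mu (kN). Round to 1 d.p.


TE_max = W * g * mu
TE_max = 122 * 9.81 * 0.33
TE_max = 1196.82 * 0.33
TE_max = 395.0 kN

395.0


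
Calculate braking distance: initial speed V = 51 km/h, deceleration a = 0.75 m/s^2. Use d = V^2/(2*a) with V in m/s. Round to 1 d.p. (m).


Convert speed: V = 51 / 3.6 = 14.1667 m/s
V^2 = 200.6944
d = 200.6944 / (2 * 0.75)
d = 200.6944 / 1.5
d = 133.8 m

133.8


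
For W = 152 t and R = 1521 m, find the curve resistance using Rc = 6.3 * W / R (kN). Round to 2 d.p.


Rc = 6.3 * W / R
Rc = 6.3 * 152 / 1521
Rc = 957.6 / 1521
Rc = 0.63 kN

0.63


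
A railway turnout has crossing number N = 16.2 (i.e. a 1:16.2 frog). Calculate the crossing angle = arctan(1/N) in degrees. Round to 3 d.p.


1/N = 1/16.2 = 0.061728
angle = arctan(0.061728) = 0.06165 rad
angle = 0.06165 * 180/pi = 3.532 degrees

3.532


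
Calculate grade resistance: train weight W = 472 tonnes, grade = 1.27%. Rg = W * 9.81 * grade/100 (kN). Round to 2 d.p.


Rg = W * 9.81 * grade / 100
Rg = 472 * 9.81 * 1.27 / 100
Rg = 4630.32 * 0.0127
Rg = 58.81 kN

58.81


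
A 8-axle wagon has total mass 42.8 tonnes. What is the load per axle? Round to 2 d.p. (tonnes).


Load per axle = total weight / number of axles
Load = 42.8 / 8
Load = 5.35 tonnes

5.35


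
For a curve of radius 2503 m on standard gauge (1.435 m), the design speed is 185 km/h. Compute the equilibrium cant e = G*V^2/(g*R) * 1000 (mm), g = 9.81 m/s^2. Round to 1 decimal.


Convert speed: V = 185 / 3.6 = 51.3889 m/s
Apply formula: e = 1.435 * 51.3889^2 / (9.81 * 2503)
e = 1.435 * 2640.8179 / 24554.43
e = 0.154334 m = 154.3 mm

154.3


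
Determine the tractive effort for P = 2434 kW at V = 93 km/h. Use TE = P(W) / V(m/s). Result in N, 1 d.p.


Convert: P = 2434 kW = 2434000 W
V = 93 / 3.6 = 25.8333 m/s
TE = 2434000 / 25.8333
TE = 94219.4 N

94219.4


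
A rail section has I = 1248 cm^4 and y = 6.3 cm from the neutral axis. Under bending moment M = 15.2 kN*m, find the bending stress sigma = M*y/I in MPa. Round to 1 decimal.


Convert units:
M = 15.2 kN*m = 15200000 N*mm
y = 6.3 cm = 63 mm
I = 1248 cm^4 = 12480000 mm^4
sigma = 15200000 * 63 / 12480000
sigma = 76.7 MPa

76.7


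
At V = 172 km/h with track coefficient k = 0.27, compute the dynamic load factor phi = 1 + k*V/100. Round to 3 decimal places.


phi = 1 + k * V / 100
phi = 1 + 0.27 * 172 / 100
phi = 1 + 0.4644
phi = 1.464

1.464


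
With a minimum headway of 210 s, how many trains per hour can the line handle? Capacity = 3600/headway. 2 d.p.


Capacity = 3600 / headway
Capacity = 3600 / 210
Capacity = 17.14 trains/hour

17.14


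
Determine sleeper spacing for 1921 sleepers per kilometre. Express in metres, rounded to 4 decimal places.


Spacing = 1000 m / number of sleepers
Spacing = 1000 / 1921
Spacing = 0.5206 m

0.5206


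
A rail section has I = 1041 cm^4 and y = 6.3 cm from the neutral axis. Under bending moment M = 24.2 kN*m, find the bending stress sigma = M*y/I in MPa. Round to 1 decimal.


Convert units:
M = 24.2 kN*m = 24200000 N*mm
y = 6.3 cm = 63 mm
I = 1041 cm^4 = 10410000 mm^4
sigma = 24200000 * 63 / 10410000
sigma = 146.5 MPa

146.5


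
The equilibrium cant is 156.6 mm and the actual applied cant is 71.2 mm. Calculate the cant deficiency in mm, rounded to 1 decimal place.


Cant deficiency = equilibrium cant - actual cant
CD = 156.6 - 71.2
CD = 85.4 mm

85.4


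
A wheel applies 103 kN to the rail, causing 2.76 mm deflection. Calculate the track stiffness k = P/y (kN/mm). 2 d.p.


Track stiffness k = P / y
k = 103 / 2.76
k = 37.32 kN/mm

37.32


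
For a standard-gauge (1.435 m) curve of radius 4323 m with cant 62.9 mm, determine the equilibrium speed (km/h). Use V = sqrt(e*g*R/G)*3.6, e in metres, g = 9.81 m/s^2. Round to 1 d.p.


Convert cant: e = 62.9 mm = 0.0629 m
V_ms = sqrt(0.0629 * 9.81 * 4323 / 1.435)
V_ms = sqrt(1858.886987) = 43.1148 m/s
V = 43.1148 * 3.6 = 155.2 km/h

155.2


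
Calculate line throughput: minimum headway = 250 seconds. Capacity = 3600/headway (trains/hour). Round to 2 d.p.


Capacity = 3600 / headway
Capacity = 3600 / 250
Capacity = 14.40 trains/hour

14.40


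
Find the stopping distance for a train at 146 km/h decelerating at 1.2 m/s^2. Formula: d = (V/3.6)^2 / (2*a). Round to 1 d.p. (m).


Convert speed: V = 146 / 3.6 = 40.5556 m/s
V^2 = 1644.7531
d = 1644.7531 / (2 * 1.2)
d = 1644.7531 / 2.4
d = 685.3 m

685.3


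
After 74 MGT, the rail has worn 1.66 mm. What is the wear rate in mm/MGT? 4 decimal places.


Wear rate = total wear / cumulative tonnage
Rate = 1.66 / 74
Rate = 0.0224 mm/MGT

0.0224


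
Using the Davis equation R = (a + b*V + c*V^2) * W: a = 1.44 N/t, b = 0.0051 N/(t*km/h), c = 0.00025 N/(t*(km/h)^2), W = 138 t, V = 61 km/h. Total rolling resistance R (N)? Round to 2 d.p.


b*V = 0.0051 * 61 = 0.3111
c*V^2 = 0.00025 * 3721 = 0.93025
R_per_t = 1.44 + 0.3111 + 0.93025 = 2.68135 N/t
R_total = 2.68135 * 138 = 370.03 N

370.03


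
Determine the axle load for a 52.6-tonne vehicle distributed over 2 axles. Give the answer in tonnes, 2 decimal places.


Load per axle = total weight / number of axles
Load = 52.6 / 2
Load = 26.30 tonnes

26.30


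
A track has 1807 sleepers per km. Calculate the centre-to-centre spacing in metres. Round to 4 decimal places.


Spacing = 1000 m / number of sleepers
Spacing = 1000 / 1807
Spacing = 0.5534 m

0.5534


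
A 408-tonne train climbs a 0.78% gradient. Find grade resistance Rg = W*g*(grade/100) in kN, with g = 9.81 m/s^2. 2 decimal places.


Rg = W * 9.81 * grade / 100
Rg = 408 * 9.81 * 0.78 / 100
Rg = 4002.48 * 0.0078
Rg = 31.22 kN

31.22


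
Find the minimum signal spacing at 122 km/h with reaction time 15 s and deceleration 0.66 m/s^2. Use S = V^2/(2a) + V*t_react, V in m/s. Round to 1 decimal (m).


V = 122 / 3.6 = 33.8889 m/s
Braking distance = 33.8889^2 / (2*0.66) = 870.043 m
Sighting distance = 33.8889 * 15 = 508.3333 m
S = 870.043 + 508.3333 = 1378.4 m

1378.4


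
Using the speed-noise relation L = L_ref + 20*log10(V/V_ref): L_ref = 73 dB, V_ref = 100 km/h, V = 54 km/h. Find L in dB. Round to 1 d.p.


V/V_ref = 54 / 100 = 0.54
log10(0.54) = -0.267606
20 * -0.267606 = -5.3521
L = 73 + -5.3521 = 67.6 dB

67.6


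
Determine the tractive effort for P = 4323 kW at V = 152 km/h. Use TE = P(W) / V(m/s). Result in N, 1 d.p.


Convert: P = 4323 kW = 4323000 W
V = 152 / 3.6 = 42.2222 m/s
TE = 4323000 / 42.2222
TE = 102386.8 N

102386.8


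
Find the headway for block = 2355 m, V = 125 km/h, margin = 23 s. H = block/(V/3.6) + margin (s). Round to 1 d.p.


V = 125 / 3.6 = 34.7222 m/s
Block traversal time = 2355 / 34.7222 = 67.824 s
Headway = 67.824 + 23
Headway = 90.8 s

90.8
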